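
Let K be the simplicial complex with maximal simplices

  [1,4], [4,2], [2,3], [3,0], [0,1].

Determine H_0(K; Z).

H_0 ≅ Z.

We work with the vertex ordering 0 < 1 < 2 < 3 < 4. The simplices of K, each written with vertices in increasing order, are:

  0-simplices (5): [0], [1], [2], [3], [4]
  1-simplices (5): [0,1], [0,3], [1,4], [2,3], [2,4]

so the chain groups are C_0 ≅ Z^5, C_1 ≅ Z^5.

Boundary ∂_1: C_1 → C_0 maps an edge to its endpoints' difference, ∂[p,q] = q − p. For instance
  ∂[0,1] = [1] − [0].
As a 5×5 matrix over Z this has rank 4, with invariant factors (1,1,1,1).

Computing H_k = (kernel of ∂_k) / (image of ∂_{k+1}):

  H_0: rank C_0 − rank ∂_1 = 5 − 4 = 1, and the invariant factors of ∂_1 are all 1, so H_0 ≅ Z.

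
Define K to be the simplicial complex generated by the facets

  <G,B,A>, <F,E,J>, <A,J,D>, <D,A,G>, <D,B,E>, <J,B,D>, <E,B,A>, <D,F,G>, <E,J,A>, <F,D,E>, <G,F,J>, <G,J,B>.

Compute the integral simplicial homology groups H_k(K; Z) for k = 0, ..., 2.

H_0 = Z,  H_1 = Z_2,  H_2 = 0.

Fix the vertex order A < B < D < E < F < G < J and write every simplex with vertices in increasing order. Then dim K = 2 and the simplices of K are:

  0-simplices (7): A, B, D, E, F, G, J
  1-simplices (18): AB, AD, AE, AG, AJ, BD, BE, BG, BJ, DE, DF, DG, DJ, EF, EJ, FG, FJ, GJ
  2-simplices (12): ABE, ABG, ADG, ADJ, AEJ, BDE, BDJ, BGJ, DEF, DFG, EFJ, FGJ

giving chain groups C_0 ≅ Z^7, C_1 ≅ Z^18, C_2 ≅ Z^12.

The boundary map ∂_1: C_1 → C_0 sends each edge [p,q] (with p < q) to q − p. For instance
  ∂AE = E − A.
This gives a 7×18 integer matrix of rank 6; reducing to Smith normal form yields diagonal entries (1,1,1,1,1,1).

∂_2: C_2 → C_1 sends each 2-simplex [p,q,r] to [q,r] − [p,r] + [p,q]. For instance
  ∂BDE = DE − BE + BD,
  ∂DFG = FG − DG + DF.
This gives a 18×12 integer matrix of rank 12; reducing to Smith normal form yields diagonal entries (1,1,1,1,1,1,1,1,1,1,1,2).

Now H_k = ker ∂_k / im ∂_{k+1}, so:

  H_0: rank C_0 − rank ∂_1 = 7 − 6 = 1, and the invariant factors of ∂_1 are all 1, so H_0 = Z.
  H_1: rank ker ∂_1 − rank ∂_2 = (18 − 6) − 12 = 0, and ∂_2 has invariant factor 2 > 1, so H_1 = Z_2.
  H_2: rank ker ∂_2 − rank ∂_3 = (12 − 12) − 0 = 0, and there is no ∂_3, so H_2 = 0.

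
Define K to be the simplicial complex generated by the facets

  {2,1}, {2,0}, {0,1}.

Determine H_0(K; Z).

We work with the vertex ordering 0 < 1 < 2. The simplices of K, each written with vertices in increasing order, are:

  0-simplices (3): [0], [1], [2]
  1-simplices (3): [0,1], [0,2], [1,2]

Hence C_0 ≅ Z^3, C_1 ≅ Z^3.

The boundary map ∂_1: C_1 → C_0 maps an edge to its endpoints' difference, ∂[p,q] = q − p.
This gives a 3×3 integer matrix of rank 2; reducing to Smith normal form yields diagonal entries (1,1).

Computing H_k = (kernel of ∂_k) / (image of ∂_{k+1}):

  H_0: rank C_0 − rank ∂_1 = 3 − 2 = 1, and the invariant factors of ∂_1 are all 1, so H_0 = Z.

H_0 ≅ Z.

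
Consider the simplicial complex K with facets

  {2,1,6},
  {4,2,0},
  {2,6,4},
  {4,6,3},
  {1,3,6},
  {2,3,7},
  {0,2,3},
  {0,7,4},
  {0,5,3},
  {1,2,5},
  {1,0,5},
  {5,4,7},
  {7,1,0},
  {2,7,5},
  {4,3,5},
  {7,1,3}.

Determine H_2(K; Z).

We work with the vertex ordering 0 < 1 < 2 < 3 < 4 < 5 < 6 < 7. The simplices of K, each written with vertices in increasing order, are:

  0-simplices (8): [0], [1], [2], [3], [4], [5], [6], [7]
  1-simplices (24): (24 of them)
  2-simplices (16): [0,1,5], [0,1,7], [0,2,3], [0,2,4], [0,3,5], [0,4,7], [1,2,5], [1,2,6], [1,3,6], [1,3,7], [2,3,7], [2,4,6], [2,5,7], [3,4,5], [3,4,6], [4,5,7]

giving chain groups C_0 ≅ Z^8, C_1 ≅ Z^24, C_2 ≅ Z^16.

The boundary map ∂_1: C_1 → C_0 is given by ∂[p,q] = [q] − [p]. For instance
  ∂[2,6] = [6] − [2].
The resulting 8×24 matrix has rank 7, and its Smith normal form has invariant factors (1,1,1,1,1,1,1).

∂_2: C_2 → C_1 sends each 2-simplex [p,q,r] to [q,r] − [p,r] + [p,q]. For instance
  ∂[3,4,6] = [4,6] − [3,6] + [3,4],
  ∂[1,3,6] = [3,6] − [1,6] + [1,3].
As a 24×16 matrix over Z this has rank 15, with invariant factors (1,1,1,1,1,1,1,1,1,1,1,1,1,1,1).

From H_k ≅ ker(∂_k) / im(∂_{k+1}) we obtain:

  H_2: rank ker ∂_2 − rank ∂_3 = (16 − 15) − 0 = 1, and there is no ∂_3, so H_2 ≅ Z.

H_2 = Z.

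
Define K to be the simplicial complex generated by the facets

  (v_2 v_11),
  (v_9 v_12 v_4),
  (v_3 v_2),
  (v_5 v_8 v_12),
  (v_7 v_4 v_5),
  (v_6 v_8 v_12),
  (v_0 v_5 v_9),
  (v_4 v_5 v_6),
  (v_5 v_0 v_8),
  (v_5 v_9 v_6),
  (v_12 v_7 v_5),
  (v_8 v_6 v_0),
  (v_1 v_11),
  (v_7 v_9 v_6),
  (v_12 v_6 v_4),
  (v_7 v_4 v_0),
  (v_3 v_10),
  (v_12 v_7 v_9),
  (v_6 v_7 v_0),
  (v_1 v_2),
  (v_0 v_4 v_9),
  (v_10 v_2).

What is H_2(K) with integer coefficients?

H_2 ≅ Z.

Take the total order v_0 < v_1 < v_2 < v_3 < v_4 < v_5 < v_6 < v_7 < v_8 < v_9 < v_10 < v_11 < v_12 on the vertex set. Then K (dimension 2) consists of the simplices:

  0-simplices (13): [v_0], [v_1], [v_2], [v_3], [v_4], [v_5], [v_6], [v_7], [v_8], [v_9], [v_10], [v_11], [v_12]
  1-simplices (30): (30 of them)
  2-simplices (16): (16 of them)

Hence C_0 ≅ Z^13, C_1 ≅ Z^30, C_2 ≅ Z^16.

Boundary ∂_1: C_1 → C_0 maps an edge to its endpoints' difference, ∂[p,q] = q − p. For instance
  ∂[v_1,v_11] = [v_11] − [v_1].
The 13×30 boundary matrix has rank 11 and Smith normal form diag(1,1,1,1,1,1,1,1,1,1,1).

Boundary ∂_2: C_2 → C_1 maps a triangle to the signed sum of its edges. For instance
  ∂[v_4,v_6,v_12] = [v_6,v_12] − [v_4,v_12] + [v_4,v_6],
  ∂[v_4,v_9,v_12] = [v_9,v_12] − [v_4,v_12] + [v_4,v_9].
As a 30×16 matrix over Z this has rank 15, with invariant factors (1,1,1,1,1,1,1,1,1,1,1,1,1,1,1).

Reading off H_k = ker ∂_k / im ∂_{k+1}:

  H_2: rank ker ∂_2 − rank ∂_3 = (16 − 15) − 0 = 1, and there is no ∂_3, so H_2 ≅ Z.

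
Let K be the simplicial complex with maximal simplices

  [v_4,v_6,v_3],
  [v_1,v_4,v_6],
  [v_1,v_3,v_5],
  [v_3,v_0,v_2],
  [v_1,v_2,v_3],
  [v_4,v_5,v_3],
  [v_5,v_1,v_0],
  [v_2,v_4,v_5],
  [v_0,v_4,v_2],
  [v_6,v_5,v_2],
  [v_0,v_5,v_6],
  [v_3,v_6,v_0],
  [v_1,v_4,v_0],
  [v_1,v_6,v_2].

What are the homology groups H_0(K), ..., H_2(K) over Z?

H_0 ≅ Z,  H_1 ≅ Z^2,  H_2 ≅ Z.

Fix the vertex order v_0 < v_1 < v_2 < v_3 < v_4 < v_5 < v_6 and write every simplex with vertices in increasing order. Then dim K = 2 and the simplices of K are:

  0-simplices (7): [v_0], [v_1], [v_2], [v_3], [v_4], [v_5], [v_6]
  1-simplices (21): (21 of them)
  2-simplices (14): (14 of them)

giving chain groups C_0 ≅ Z^7, C_1 ≅ Z^21, C_2 ≅ Z^14.

∂_1: C_1 → C_0 is given by ∂[p,q] = [q] − [p]. For instance
  ∂[v_3,v_5] = [v_5] − [v_3].
The 7×21 boundary matrix has rank 6 and Smith normal form diag(1,1,1,1,1,1).

Boundary ∂_2: C_2 → C_1 acts by ∂[p,q,r] = [q,r] − [p,r] + [p,q]. For instance
  ∂[v_0,v_1,v_5] = [v_1,v_5] − [v_0,v_5] + [v_0,v_1],
  ∂[v_0,v_3,v_6] = [v_3,v_6] − [v_0,v_6] + [v_0,v_3].
This gives a 21×14 integer matrix of rank 13; reducing to Smith normal form yields diagonal entries (1,1,1,1,1,1,1,1,1,1,1,1,1).

From H_k ≅ ker(∂_k) / im(∂_{k+1}) we obtain:

  H_0: rank C_0 − rank ∂_1 = 7 − 6 = 1, and the invariant factors of ∂_1 are all 1, so H_0 = Z.
  H_1: rank ker ∂_1 − rank ∂_2 = (21 − 6) − 13 = 2, and the invariant factors of ∂_2 are all 1, so H_1 = Z^2.
  H_2: rank ker ∂_2 − rank ∂_3 = (14 − 13) − 0 = 1, and there is no ∂_3, so H_2 = Z.

As a check, the Euler characteristic is 7 − 21 + 14 = 0, which agrees with 1 − 2 + 1 = 0.
(K is a triangulation of the torus T^2.)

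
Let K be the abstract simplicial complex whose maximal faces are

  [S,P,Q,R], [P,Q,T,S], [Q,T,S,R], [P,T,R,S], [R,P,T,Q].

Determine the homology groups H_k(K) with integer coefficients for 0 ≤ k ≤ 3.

H_0 ≅ Z,  H_1 = 0,  H_2 = 0,  H_3 ≅ Z.

Fix the vertex order P < Q < R < S < T and write every simplex with vertices in increasing order. Then dim K = 3 and the simplices of K are:

  0-simplices (5): P, Q, R, S, T
  1-simplices (10): PQ, PR, PS, PT, QR, QS, QT, RS, RT, ST
  2-simplices (10): PQR, PQS, PQT, PRS, PRT, PST, QRS, QRT, QST, RST
  3-simplices (5): PQRS, PQRT, PQST, PRST, QRST

so the chain groups are C_0 ≅ Z^5, C_1 ≅ Z^10, C_2 ≅ Z^10, C_3 ≅ Z^5.

Boundary ∂_1: C_1 → C_0 sends each edge [p,q] (with p < q) to q − p.
The resulting 5×10 matrix has rank 4, and its Smith normal form has invariant factors (1,1,1,1).

The boundary map ∂_2: C_2 → C_1 maps a triangle to the signed sum of its edges. For instance
  ∂QST = ST − QT + QS,
  ∂PRT = RT − PT + PR.
The resulting 10×10 matrix has rank 6, and its Smith normal form has invariant factors (1,1,1,1,1,1).

The boundary map ∂_3: C_3 → C_2 sends each 3-simplex σ to the alternating sum Σ_i (−1)^i (σ with its i-th vertex removed). For instance
  ∂QRST = RST − QST + QRT − QRS,
  ∂PQRT = QRT − PRT + PQT − PQR.
The 10×5 boundary matrix has rank 4 and Smith normal form diag(1,1,1,1).

Computing H_k = (kernel of ∂_k) / (image of ∂_{k+1}):

  H_0: rank C_0 − rank ∂_1 = 5 − 4 = 1, and the invariant factors of ∂_1 are all 1, so H_0 ≅ Z.
  H_1: rank ker ∂_1 − rank ∂_2 = (10 − 4) − 6 = 0, and the invariant factors of ∂_2 are all 1, so H_1 ≅ 0.
  H_2: rank ker ∂_2 − rank ∂_3 = (10 − 6) − 4 = 0, and the invariant factors of ∂_3 are all 1, so H_2 ≅ 0.
  H_3: rank ker ∂_3 − rank ∂_4 = (5 − 4) − 0 = 1, and there is no ∂_4, so H_3 ≅ Z.

(K is a triangulation of the 3-sphere S^3.)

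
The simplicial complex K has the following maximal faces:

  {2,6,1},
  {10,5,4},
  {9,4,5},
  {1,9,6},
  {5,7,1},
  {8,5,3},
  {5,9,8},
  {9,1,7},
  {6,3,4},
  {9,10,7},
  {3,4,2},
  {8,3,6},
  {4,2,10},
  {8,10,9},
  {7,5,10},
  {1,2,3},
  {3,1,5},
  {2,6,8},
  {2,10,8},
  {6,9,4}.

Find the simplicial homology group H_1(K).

K has 10 vertices, 30 edges, 20 triangles.
rank ∂_1 = 9, rank ∂_2 = 20 ⇒ b_1 = 30 − 9 − 20 = 1; ∂_2 has invariant factor(s) [2] giving torsion. So H_1 = Z ⊕ Z/2.

H_1 ≅ Z ⊕ Z/2.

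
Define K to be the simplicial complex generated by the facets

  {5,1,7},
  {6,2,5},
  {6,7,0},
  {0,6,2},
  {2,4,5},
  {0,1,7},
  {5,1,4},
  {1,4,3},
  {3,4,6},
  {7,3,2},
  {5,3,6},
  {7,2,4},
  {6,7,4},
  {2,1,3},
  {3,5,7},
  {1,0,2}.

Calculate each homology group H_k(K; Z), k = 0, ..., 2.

Take the total order 0 < 1 < 2 < 3 < 4 < 5 < 6 < 7 on the vertex set. Then K (dimension 2) consists of the simplices:

  0-simplices (8): [0], [1], [2], [3], [4], [5], [6], [7]
  1-simplices (24): (24 of them)
  2-simplices (16): [0,1,2], [0,1,7], [0,2,6], [0,6,7], [1,2,3], [1,3,4], [1,4,5], [1,5,7], [2,3,7], [2,4,5], [2,4,7], [2,5,6], [3,4,6], [3,5,6], [3,5,7], [4,6,7]

Hence C_0 ≅ Z^8, C_1 ≅ Z^24, C_2 ≅ Z^16.

Boundary ∂_1: C_1 → C_0 sends each edge [p,q] (with p < q) to q − p.
The 8×24 boundary matrix has rank 7 and Smith normal form diag(1,1,1,1,1,1,1).

∂_2: C_2 → C_1 sends each 2-simplex [p,q,r] to [q,r] − [p,r] + [p,q]. For instance
  ∂[1,3,4] = [3,4] − [1,4] + [1,3],
  ∂[2,4,5] = [4,5] − [2,5] + [2,4].
This gives a 24×16 integer matrix of rank 15; reducing to Smith normal form yields diagonal entries (1,1,1,1,1,1,1,1,1,1,1,1,1,1,1).

Reading off H_k = ker ∂_k / im ∂_{k+1}:

  H_0: rank C_0 − rank ∂_1 = 8 − 7 = 1, and the invariant factors of ∂_1 are all 1, so H_0 ≅ Z.
  H_1: rank ker ∂_1 − rank ∂_2 = (24 − 7) − 15 = 2, and the invariant factors of ∂_2 are all 1, so H_1 ≅ Z^2.
  H_2: rank ker ∂_2 − rank ∂_3 = (16 − 15) − 0 = 1, and there is no ∂_3, so H_2 ≅ Z.

(K is a triangulation of the torus T^2.)

H_0 = Z,  H_1 = Z^2,  H_2 = Z.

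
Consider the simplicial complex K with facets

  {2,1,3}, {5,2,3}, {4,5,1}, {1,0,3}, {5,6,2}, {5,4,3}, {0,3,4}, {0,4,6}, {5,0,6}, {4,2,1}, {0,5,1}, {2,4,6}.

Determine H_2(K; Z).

H_2 = 0.

K has 7 vertices, 18 edges, 12 triangles.
rank ∂_2 = 12, rank ∂_3 = 0 ⇒ b_2 = 12 − 12 − 0 = 0. So H_2 ≅ 0.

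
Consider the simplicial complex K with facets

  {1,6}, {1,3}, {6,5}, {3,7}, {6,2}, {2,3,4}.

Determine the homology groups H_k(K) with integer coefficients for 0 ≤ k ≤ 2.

H_0 = Z,  H_1 = Z,  H_2 = 0.

K has 7 vertices, 8 edges, 1 triangle.
rank ∂_0 = 0, rank ∂_1 = 6 ⇒ b_0 = 7 − 0 − 6 = 1; all invariant factors of ∂_1 are 1 so no torsion. So H_0 = Z.
rank ∂_1 = 6, rank ∂_2 = 1 ⇒ b_1 = 8 − 6 − 1 = 1; all invariant factors of ∂_2 are 1 so no torsion. So H_1 = Z.
rank ∂_2 = 1, rank ∂_3 = 0 ⇒ b_2 = 1 − 1 − 0 = 0. So H_2 = 0.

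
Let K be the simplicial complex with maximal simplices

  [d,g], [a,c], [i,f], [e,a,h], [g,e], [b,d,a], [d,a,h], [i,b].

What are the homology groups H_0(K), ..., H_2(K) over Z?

H_0 = Z,  H_1 = Z,  H_2 = 0.

We work with the vertex ordering a < b < c < d < e < f < g < h < i. The simplices of K, each written with vertices in increasing order, are:

  0-simplices (9): a, b, c, d, e, f, g, h, i
  1-simplices (12): ab, ac, ad, ae, ah, bd, bi, dg, dh, eg, eh, fi
  2-simplices (3): abd, adh, aeh

Hence C_0 ≅ Z^9, C_1 ≅ Z^12, C_2 ≅ Z^3.

The boundary map ∂_1: C_1 → C_0 sends each edge [p,q] (with p < q) to q − p.
The resulting 9×12 matrix has rank 8, and its Smith normal form has invariant factors (1,1,1,1,1,1,1,1).

The boundary map ∂_2: C_2 → C_1 acts by ∂[p,q,r] = [q,r] − [p,r] + [p,q]. For instance
  ∂adh = dh − ah + ad,
  ∂abd = bd − ad + ab.
The resulting 12×3 matrix has rank 3, and its Smith normal form has invariant factors (1,1,1).

Reading off H_k = ker ∂_k / im ∂_{k+1}:

  H_0: rank C_0 − rank ∂_1 = 9 − 8 = 1, and the invariant factors of ∂_1 are all 1, so H_0 = Z.
  H_1: rank ker ∂_1 − rank ∂_2 = (12 − 8) − 3 = 1, and the invariant factors of ∂_2 are all 1, so H_1 = Z.
  H_2: rank ker ∂_2 − rank ∂_3 = (3 − 3) − 0 = 0, and there is no ∂_3, so H_2 = 0.

As a check, the Euler characteristic is 9 − 12 + 3 = 0, which agrees with 1 − 1 + 0 = 0.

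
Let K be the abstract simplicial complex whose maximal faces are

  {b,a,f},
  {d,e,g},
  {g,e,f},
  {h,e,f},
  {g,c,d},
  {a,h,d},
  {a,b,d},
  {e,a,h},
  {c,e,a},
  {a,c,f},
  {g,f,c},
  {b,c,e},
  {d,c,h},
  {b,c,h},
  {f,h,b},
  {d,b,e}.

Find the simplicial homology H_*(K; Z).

Order the vertices as a < b < c < d < e < f < g < h. Listing each simplex with vertices in this order, K has dimension 2 with simplices:

  0-simplices (8): a, b, c, d, e, f, g, h
  1-simplices (24): ab, ac, ad, ae, af, ah, bc, bd, be, bf, bh, cd, ce, cf, cg, ch, de, dg, dh, ef, eg, eh, fg, fh
  2-simplices (16): abd, abf, ace, acf, adh, aeh, bce, bch, bde, bfh, cdg, cdh, cfg, deg, efg, efh

so the chain groups are C_0 ≅ Z^8, C_1 ≅ Z^24, C_2 ≅ Z^16.

∂_1: C_1 → C_0 maps an edge to its endpoints' difference, ∂[p,q] = q − p.
The 8×24 boundary matrix has rank 7 and Smith normal form diag(1,1,1,1,1,1,1).

Boundary ∂_2: C_2 → C_1 acts by ∂[p,q,r] = [q,r] − [p,r] + [p,q]. For instance
  ∂deg = eg − dg + de,
  ∂efg = fg − eg + ef.
The resulting 24×16 matrix has rank 15, and its Smith normal form has invariant factors (1,1,1,1,1,1,1,1,1,1,1,1,1,1,1).

From H_k ≅ ker(∂_k) / im(∂_{k+1}) we obtain:

  H_0: rank C_0 − rank ∂_1 = 8 − 7 = 1, and the invariant factors of ∂_1 are all 1, so H_0 ≅ Z.
  H_1: rank ker ∂_1 − rank ∂_2 = (24 − 7) − 15 = 2, and the invariant factors of ∂_2 are all 1, so H_1 ≅ Z^2.
  H_2: rank ker ∂_2 − rank ∂_3 = (16 − 15) − 0 = 1, and there is no ∂_3, so H_2 ≅ Z.

H_0 ≅ Z,  H_1 ≅ Z^2,  H_2 ≅ Z.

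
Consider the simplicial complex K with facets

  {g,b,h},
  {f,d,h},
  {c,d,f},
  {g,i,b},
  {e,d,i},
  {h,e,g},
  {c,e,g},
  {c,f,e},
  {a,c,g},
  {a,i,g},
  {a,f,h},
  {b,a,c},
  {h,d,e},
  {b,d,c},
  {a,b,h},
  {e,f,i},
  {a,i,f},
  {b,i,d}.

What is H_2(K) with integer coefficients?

H_2 ≅ 0.

We work with the vertex ordering a < b < c < d < e < f < g < h < i. The simplices of K, each written with vertices in increasing order, are:

  0-simplices (9): a, b, c, d, e, f, g, h, i
  1-simplices (27): ab, ac, af, ag, ah, ai, bc, bd, bg, bh, bi, cd, ce, cf, cg, de, df, dh, di, ef, eg, eh, ei, fh, fi, gh, gi
  2-simplices (18): abc, abh, acg, afh, afi, agi, bcd, bdi, bgh, bgi, cdf, cef, ceg, deh, dei, dfh, efi, egh

Hence C_0 ≅ Z^9, C_1 ≅ Z^27, C_2 ≅ Z^18.

Boundary ∂_1: C_1 → C_0 sends each edge [p,q] (with p < q) to q − p.
This gives a 9×27 integer matrix of rank 8; reducing to Smith normal form yields diagonal entries (1,1,1,1,1,1,1,1).

∂_2: C_2 → C_1 sends each 2-simplex [p,q,r] to [q,r] − [p,r] + [p,q]. For instance
  ∂deh = eh − dh + de,
  ∂afi = fi − ai + af.
The 27×18 boundary matrix has rank 18 and Smith normal form diag(1,1,1,1,1,1,1,1,1,1,1,1,1,1,1,1,1,2).

From H_k ≅ ker(∂_k) / im(∂_{k+1}) we obtain:

  H_2: rank ker ∂_2 − rank ∂_3 = (18 − 18) − 0 = 0, and there is no ∂_3, so H_2 ≅ 0.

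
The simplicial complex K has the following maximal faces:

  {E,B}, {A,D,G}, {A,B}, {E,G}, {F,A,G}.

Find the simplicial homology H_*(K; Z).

Fix the vertex order A < B < D < E < F < G and write every simplex with vertices in increasing order. Then dim K = 2 and the simplices of K are:

  0-simplices (6): A, B, D, E, F, G
  1-simplices (8): AB, AD, AF, AG, BE, DG, EG, FG
  2-simplices (2): ADG, AFG

giving chain groups C_0 ≅ Z^6, C_1 ≅ Z^8, C_2 ≅ Z^2.

The boundary map ∂_1: C_1 → C_0 maps an edge to its endpoints' difference, ∂[p,q] = q − p.
This gives a 6×8 integer matrix of rank 5; reducing to Smith normal form yields diagonal entries (1,1,1,1,1).

∂_2: C_2 → C_1 maps a triangle to the signed sum of its edges. For instance
  ∂ADG = DG − AG + AD,
  ∂AFG = FG − AG + AF.
The 8×2 boundary matrix has rank 2 and Smith normal form diag(1,1).

Now H_k = ker ∂_k / im ∂_{k+1}, so:

  H_0: rank C_0 − rank ∂_1 = 6 − 5 = 1, and the invariant factors of ∂_1 are all 1, so H_0 = Z.
  H_1: rank ker ∂_1 − rank ∂_2 = (8 − 5) − 2 = 1, and the invariant factors of ∂_2 are all 1, so H_1 = Z.
  H_2: rank ker ∂_2 − rank ∂_3 = (2 − 2) − 0 = 0, and there is no ∂_3, so H_2 = 0.

H_0 ≅ Z,  H_1 ≅ Z,  H_2 = 0.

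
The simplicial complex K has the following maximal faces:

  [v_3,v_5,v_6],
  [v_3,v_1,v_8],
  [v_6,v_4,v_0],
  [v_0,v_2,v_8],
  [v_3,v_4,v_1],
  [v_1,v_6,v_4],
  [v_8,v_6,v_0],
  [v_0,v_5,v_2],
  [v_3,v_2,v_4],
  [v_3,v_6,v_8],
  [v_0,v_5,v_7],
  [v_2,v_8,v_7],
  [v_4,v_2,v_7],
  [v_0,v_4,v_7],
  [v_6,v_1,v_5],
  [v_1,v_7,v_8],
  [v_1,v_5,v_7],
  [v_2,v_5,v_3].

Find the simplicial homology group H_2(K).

H_2 = 0.

Fix the vertex order v_0 < v_1 < v_2 < v_3 < v_4 < v_5 < v_6 < v_7 < v_8 and write every simplex with vertices in increasing order. Then dim K = 2 and the simplices of K are:

  0-simplices (9): [v_0], [v_1], [v_2], [v_3], [v_4], [v_5], [v_6], [v_7], [v_8]
  1-simplices (27): (27 of them)
  2-simplices (18): (18 of them)

giving chain groups C_0 ≅ Z^9, C_1 ≅ Z^27, C_2 ≅ Z^18.

The boundary map ∂_1: C_1 → C_0 is given by ∂[p,q] = [q] − [p]. For instance
  ∂[v_2,v_4] = [v_4] − [v_2].
As a 9×27 matrix over Z this has rank 8, with invariant factors (1,1,1,1,1,1,1,1).

The boundary map ∂_2: C_2 → C_1 maps a triangle to the signed sum of its edges. For instance
  ∂[v_2,v_7,v_8] = [v_7,v_8] − [v_2,v_8] + [v_2,v_7],
  ∂[v_1,v_5,v_6] = [v_5,v_6] − [v_1,v_6] + [v_1,v_5].
This gives a 27×18 integer matrix of rank 18; reducing to Smith normal form yields diagonal entries (1,1,1,1,1,1,1,1,1,1,1,1,1,1,1,1,1,2).

From H_k ≅ ker(∂_k) / im(∂_{k+1}) we obtain:

  H_2: rank ker ∂_2 − rank ∂_3 = (18 − 18) − 0 = 0, and there is no ∂_3, so H_2 = 0.

(K is a triangulation of the Klein bottle.)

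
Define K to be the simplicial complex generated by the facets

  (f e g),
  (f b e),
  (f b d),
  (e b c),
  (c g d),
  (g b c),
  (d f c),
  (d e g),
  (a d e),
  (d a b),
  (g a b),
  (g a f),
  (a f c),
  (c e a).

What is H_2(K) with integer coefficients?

Order the vertices as a < b < c < d < e < f < g. Listing each simplex with vertices in this order, K has dimension 2 with simplices:

  0-simplices (7): a, b, c, d, e, f, g
  1-simplices (21): ab, ac, ad, ae, af, ag, bc, bd, be, bf, bg, cd, ce, cf, cg, de, df, dg, ef, eg, fg
  2-simplices (14): abd, abg, ace, acf, ade, afg, bce, bcg, bdf, bef, cdf, cdg, deg, efg

so the chain groups are C_0 ≅ Z^7, C_1 ≅ Z^21, C_2 ≅ Z^14.

∂_1: C_1 → C_0 sends each edge [p,q] (with p < q) to q − p.
This gives a 7×21 integer matrix of rank 6; reducing to Smith normal form yields diagonal entries (1,1,1,1,1,1).

Boundary ∂_2: C_2 → C_1 maps a triangle to the signed sum of its edges. For instance
  ∂afg = fg − ag + af,
  ∂bef = ef − bf + be.
The 21×14 boundary matrix has rank 13 and Smith normal form diag(1,1,1,1,1,1,1,1,1,1,1,1,1).

Reading off H_k = ker ∂_k / im ∂_{k+1}:

  H_2: rank ker ∂_2 − rank ∂_3 = (14 − 13) − 0 = 1, and there is no ∂_3, so H_2 ≅ Z.

H_2 ≅ Z.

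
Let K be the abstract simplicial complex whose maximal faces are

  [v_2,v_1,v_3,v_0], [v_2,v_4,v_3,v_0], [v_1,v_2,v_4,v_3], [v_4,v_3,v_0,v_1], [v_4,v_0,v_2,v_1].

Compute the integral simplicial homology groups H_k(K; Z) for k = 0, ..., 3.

H_0 ≅ Z,  H_1 = 0,  H_2 = 0,  H_3 ≅ Z.

Fix the vertex order v_0 < v_1 < v_2 < v_3 < v_4 and write every simplex with vertices in increasing order. Then dim K = 3 and the simplices of K are:

  0-simplices (5): [v_0], [v_1], [v_2], [v_3], [v_4]
  1-simplices (10): [v_0,v_1], [v_0,v_2], [v_0,v_3], [v_0,v_4], [v_1,v_2], [v_1,v_3], [v_1,v_4], [v_2,v_3], [v_2,v_4], [v_3,v_4]
  2-simplices (10): [v_0,v_1,v_2], [v_0,v_1,v_3], [v_0,v_1,v_4], [v_0,v_2,v_3], [v_0,v_2,v_4], [v_0,v_3,v_4], [v_1,v_2,v_3], [v_1,v_2,v_4], [v_1,v_3,v_4], [v_2,v_3,v_4]
  3-simplices (5): [v_0,v_1,v_2,v_3], [v_0,v_1,v_2,v_4], [v_0,v_1,v_3,v_4], [v_0,v_2,v_3,v_4], [v_1,v_2,v_3,v_4]

so the chain groups are C_0 ≅ Z^5, C_1 ≅ Z^10, C_2 ≅ Z^10, C_3 ≅ Z^5.

The boundary map ∂_1: C_1 → C_0 maps an edge to its endpoints' difference, ∂[p,q] = q − p. For instance
  ∂[v_1,v_3] = [v_3] − [v_1].
The 5×10 boundary matrix has rank 4 and Smith normal form diag(1,1,1,1).

∂_2: C_2 → C_1 maps a triangle to the signed sum of its edges. For instance
  ∂[v_2,v_3,v_4] = [v_3,v_4] − [v_2,v_4] + [v_2,v_3],
  ∂[v_1,v_2,v_4] = [v_2,v_4] − [v_1,v_4] + [v_1,v_2].
As a 10×10 matrix over Z this has rank 6, with invariant factors (1,1,1,1,1,1).

Boundary ∂_3: C_3 → C_2 sends each 3-simplex σ to the alternating sum Σ_i (−1)^i (σ with its i-th vertex removed). For instance
  ∂[v_1,v_2,v_3,v_4] = [v_2,v_3,v_4] − [v_1,v_3,v_4] + [v_1,v_2,v_4] − [v_1,v_2,v_3],
  ∂[v_0,v_2,v_3,v_4] = [v_2,v_3,v_4] − [v_0,v_3,v_4] + [v_0,v_2,v_4] − [v_0,v_2,v_3].
The 10×5 boundary matrix has rank 4 and Smith normal form diag(1,1,1,1).

From H_k ≅ ker(∂_k) / im(∂_{k+1}) we obtain:

  H_0: rank C_0 − rank ∂_1 = 5 − 4 = 1, and the invariant factors of ∂_1 are all 1, so H_0 = Z.
  H_1: rank ker ∂_1 − rank ∂_2 = (10 − 4) − 6 = 0, and the invariant factors of ∂_2 are all 1, so H_1 = 0.
  H_2: rank ker ∂_2 − rank ∂_3 = (10 − 6) − 4 = 0, and the invariant factors of ∂_3 are all 1, so H_2 = 0.
  H_3: rank ker ∂_3 − rank ∂_4 = (5 − 4) − 0 = 1, and there is no ∂_4, so H_3 = Z.

(K is a triangulation of the 3-sphere S^3.)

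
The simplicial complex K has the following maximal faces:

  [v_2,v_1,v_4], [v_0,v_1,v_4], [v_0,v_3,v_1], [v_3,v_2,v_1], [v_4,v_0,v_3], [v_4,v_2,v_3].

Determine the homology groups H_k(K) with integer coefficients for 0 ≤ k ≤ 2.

H_0 = Z,  H_1 = 0,  H_2 = Z.

Order the vertices as v_0 < v_1 < v_2 < v_3 < v_4. Listing each simplex with vertices in this order, K has dimension 2 with simplices:

  0-simplices (5): [v_0], [v_1], [v_2], [v_3], [v_4]
  1-simplices (9): [v_0,v_1], [v_0,v_3], [v_0,v_4], [v_1,v_2], [v_1,v_3], [v_1,v_4], [v_2,v_3], [v_2,v_4], [v_3,v_4]
  2-simplices (6): [v_0,v_1,v_3], [v_0,v_1,v_4], [v_0,v_3,v_4], [v_1,v_2,v_3], [v_1,v_2,v_4], [v_2,v_3,v_4]

giving chain groups C_0 ≅ Z^5, C_1 ≅ Z^9, C_2 ≅ Z^6.

∂_1: C_1 → C_0 sends each edge [p,q] (with p < q) to q − p. For instance
  ∂[v_2,v_4] = [v_4] − [v_2].
The 5×9 boundary matrix has rank 4 and Smith normal form diag(1,1,1,1).

∂_2: C_2 → C_1 maps a triangle to the signed sum of its edges. For instance
  ∂[v_1,v_2,v_3] = [v_2,v_3] − [v_1,v_3] + [v_1,v_2],
  ∂[v_0,v_1,v_3] = [v_1,v_3] − [v_0,v_3] + [v_0,v_1].
This gives a 9×6 integer matrix of rank 5; reducing to Smith normal form yields diagonal entries (1,1,1,1,1).

Now H_k = ker ∂_k / im ∂_{k+1}, so:

  H_0: rank C_0 − rank ∂_1 = 5 − 4 = 1, and the invariant factors of ∂_1 are all 1, so H_0 = Z.
  H_1: rank ker ∂_1 − rank ∂_2 = (9 − 4) − 5 = 0, and the invariant factors of ∂_2 are all 1, so H_1 = 0.
  H_2: rank ker ∂_2 − rank ∂_3 = (6 − 5) − 0 = 1, and there is no ∂_3, so H_2 = Z.

As a check, the Euler characteristic is 5 − 9 + 6 = 2, which agrees with 1 − 0 + 1 = 2.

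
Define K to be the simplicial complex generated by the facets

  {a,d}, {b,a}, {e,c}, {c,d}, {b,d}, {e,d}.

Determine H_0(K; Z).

H_0 = Z.

Fix the vertex order a < b < c < d < e and write every simplex with vertices in increasing order. Then dim K = 1 and the simplices of K are:

  0-simplices (5): a, b, c, d, e
  1-simplices (6): ab, ad, bd, cd, ce, de

Hence C_0 ≅ Z^5, C_1 ≅ Z^6.

The boundary map ∂_1: C_1 → C_0 sends each edge [p,q] (with p < q) to q − p. For instance
  ∂ce = e − c.
As a 5×6 matrix over Z this has rank 4, with invariant factors (1,1,1,1).

Now H_k = ker ∂_k / im ∂_{k+1}, so:

  H_0: rank C_0 − rank ∂_1 = 5 − 4 = 1, and the invariant factors of ∂_1 are all 1, so H_0 ≅ Z.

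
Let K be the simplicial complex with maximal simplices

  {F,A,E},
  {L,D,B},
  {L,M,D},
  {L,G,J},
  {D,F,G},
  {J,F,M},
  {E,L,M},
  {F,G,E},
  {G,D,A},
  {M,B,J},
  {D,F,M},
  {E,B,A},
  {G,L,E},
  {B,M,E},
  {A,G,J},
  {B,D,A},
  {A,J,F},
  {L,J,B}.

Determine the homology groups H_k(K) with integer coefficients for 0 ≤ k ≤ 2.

Fix the vertex order A < B < D < E < F < G < J < L < M and write every simplex with vertices in increasing order. Then dim K = 2 and the simplices of K are:

  0-simplices (9): A, B, D, E, F, G, J, L, M
  1-simplices (27): AB, AD, AE, AF, AG, AJ, BD, BE, BJ, BL, BM, DF, DG, DL, DM, EF, EG, EL, EM, FG, FJ, FM, GJ, GL, JL, JM, LM
  2-simplices (18): ABD, ABE, ADG, AEF, AFJ, AGJ, BDL, BEM, BJL, BJM, DFG, DFM, DLM, EFG, EGL, ELM, FJM, GJL

Hence C_0 ≅ Z^9, C_1 ≅ Z^27, C_2 ≅ Z^18.

∂_1: C_1 → C_0 sends each edge [p,q] (with p < q) to q − p.
As a 9×27 matrix over Z this has rank 8, with invariant factors (1,1,1,1,1,1,1,1).

The boundary map ∂_2: C_2 → C_1 maps a triangle to the signed sum of its edges. For instance
  ∂DFM = FM − DM + DF,
  ∂FJM = JM − FM + FJ.
This gives a 27×18 integer matrix of rank 18; reducing to Smith normal form yields diagonal entries (1,1,1,1,1,1,1,1,1,1,1,1,1,1,1,1,1,2).

From H_k ≅ ker(∂_k) / im(∂_{k+1}) we obtain:

  H_0: rank C_0 − rank ∂_1 = 9 − 8 = 1, and the invariant factors of ∂_1 are all 1, so H_0 = Z.
  H_1: rank ker ∂_1 − rank ∂_2 = (27 − 8) − 18 = 1, and ∂_2 has invariant factor 2 > 1, so H_1 = Z ⊕ Z/2.
  H_2: rank ker ∂_2 − rank ∂_3 = (18 − 18) − 0 = 0, and there is no ∂_3, so H_2 = 0.

As a check, the Euler characteristic is 9 − 27 + 18 = 0, which agrees with 1 − 1 + 0 = 0.

H_0 = Z,  H_1 = Z ⊕ Z/2,  H_2 = 0.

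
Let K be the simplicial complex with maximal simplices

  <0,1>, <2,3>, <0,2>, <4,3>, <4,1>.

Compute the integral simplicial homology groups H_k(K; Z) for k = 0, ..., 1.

Order the vertices as 0 < 1 < 2 < 3 < 4. Listing each simplex with vertices in this order, K has dimension 1 with simplices:

  0-simplices (5): [0], [1], [2], [3], [4]
  1-simplices (5): [0,1], [0,2], [1,4], [2,3], [3,4]

Hence C_0 ≅ Z^5, C_1 ≅ Z^5.

The boundary map ∂_1: C_1 → C_0 sends each edge [p,q] (with p < q) to q − p. For instance
  ∂[0,1] = [1] − [0].
The 5×5 boundary matrix has rank 4 and Smith normal form diag(1,1,1,1).

From H_k ≅ ker(∂_k) / im(∂_{k+1}) we obtain:

  H_0: rank C_0 − rank ∂_1 = 5 − 4 = 1, and the invariant factors of ∂_1 are all 1, so H_0 = Z.
  H_1: rank ker ∂_1 − rank ∂_2 = (5 − 4) − 0 = 1, and there is no ∂_2, so H_1 = Z.

As a check, the Euler characteristic is 5 − 5 = 0, which agrees with 1 − 1 = 0.

H_0 ≅ Z,  H_1 ≅ Z.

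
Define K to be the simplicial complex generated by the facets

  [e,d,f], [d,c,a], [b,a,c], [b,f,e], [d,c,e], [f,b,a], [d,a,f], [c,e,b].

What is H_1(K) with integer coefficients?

H_1 ≅ 0.

We work with the vertex ordering a < b < c < d < e < f. The simplices of K, each written with vertices in increasing order, are:

  0-simplices (6): a, b, c, d, e, f
  1-simplices (12): ab, ac, ad, af, bc, be, bf, cd, ce, de, df, ef
  2-simplices (8): abc, abf, acd, adf, bce, bef, cde, def

Hence C_0 ≅ Z^6, C_1 ≅ Z^12, C_2 ≅ Z^8.

∂_1: C_1 → C_0 maps an edge to its endpoints' difference, ∂[p,q] = q − p. For instance
  ∂cd = d − c.
This gives a 6×12 integer matrix of rank 5; reducing to Smith normal form yields diagonal entries (1,1,1,1,1).

The boundary map ∂_2: C_2 → C_1 acts by ∂[p,q,r] = [q,r] − [p,r] + [p,q]. For instance
  ∂def = ef − df + de,
  ∂abc = bc − ac + ab.
This gives a 12×8 integer matrix of rank 7; reducing to Smith normal form yields diagonal entries (1,1,1,1,1,1,1).

Reading off H_k = ker ∂_k / im ∂_{k+1}:

  H_1: rank ker ∂_1 − rank ∂_2 = (12 − 5) − 7 = 0, and the invariant factors of ∂_2 are all 1, so H_1 = 0.

(K is a triangulation of the 2-sphere S^2.)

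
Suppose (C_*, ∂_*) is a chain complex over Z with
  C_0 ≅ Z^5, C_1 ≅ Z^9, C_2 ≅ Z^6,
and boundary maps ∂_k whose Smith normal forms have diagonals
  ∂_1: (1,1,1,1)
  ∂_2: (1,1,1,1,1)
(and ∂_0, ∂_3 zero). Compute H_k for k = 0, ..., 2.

H_0: b_0 = 5 − 0 − 4 = 1; torsion from ∂_1 factors > 1: none. So H_0 ≅ Z.
H_1: b_1 = 9 − 4 − 5 = 0; torsion from ∂_2 factors > 1: none. So H_1 ≅ 0.
H_2: b_2 = 6 − 5 − 0 = 1; torsion from ∂_3 factors > 1: none. So H_2 ≅ Z.

H_0 ≅ Z,  H_1 = 0,  H_2 ≅ Z.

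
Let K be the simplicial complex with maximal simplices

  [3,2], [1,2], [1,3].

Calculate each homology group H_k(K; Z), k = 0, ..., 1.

H_0 = Z,  H_1 = Z.

Take the total order 1 < 2 < 3 on the vertex set. Then K (dimension 1) consists of the simplices:

  0-simplices (3): [1], [2], [3]
  1-simplices (3): [1,2], [1,3], [2,3]

giving chain groups C_0 ≅ Z^3, C_1 ≅ Z^3.

The boundary map ∂_1: C_1 → C_0 maps an edge to its endpoints' difference, ∂[p,q] = q − p.
As a 3×3 matrix over Z this has rank 2, with invariant factors (1,1).

Computing H_k = (kernel of ∂_k) / (image of ∂_{k+1}):

  H_0: rank C_0 − rank ∂_1 = 3 − 2 = 1, and the invariant factors of ∂_1 are all 1, so H_0 ≅ Z.
  H_1: rank ker ∂_1 − rank ∂_2 = (3 − 2) − 0 = 1, and there is no ∂_2, so H_1 ≅ Z.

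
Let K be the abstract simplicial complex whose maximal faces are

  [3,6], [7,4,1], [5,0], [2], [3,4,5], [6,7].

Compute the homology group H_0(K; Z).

H_0 = Z^2.

K has 8 vertices, 9 edges, 2 triangles.
rank ∂_0 = 0, rank ∂_1 = 6 ⇒ b_0 = 8 − 0 − 6 = 2; all invariant factors of ∂_1 are 1 so no torsion. So H_0 ≅ Z^2.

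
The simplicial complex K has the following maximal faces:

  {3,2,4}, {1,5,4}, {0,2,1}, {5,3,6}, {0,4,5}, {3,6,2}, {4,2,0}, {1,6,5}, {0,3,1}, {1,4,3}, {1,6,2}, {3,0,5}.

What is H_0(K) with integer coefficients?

Take the total order 0 < 1 < 2 < 3 < 4 < 5 < 6 on the vertex set. Then K (dimension 2) consists of the simplices:

  0-simplices (7): [0], [1], [2], [3], [4], [5], [6]
  1-simplices (18): [0,1], [0,2], [0,3], [0,4], [0,5], [1,2], [1,3], [1,4], [1,5], [1,6], [2,3], [2,4], [2,6], [3,4], [3,5], [3,6], [4,5], [5,6]
  2-simplices (12): [0,1,2], [0,1,3], [0,2,4], [0,3,5], [0,4,5], [1,2,6], [1,3,4], [1,4,5], [1,5,6], [2,3,4], [2,3,6], [3,5,6]

giving chain groups C_0 ≅ Z^7, C_1 ≅ Z^18, C_2 ≅ Z^12.

Boundary ∂_1: C_1 → C_0 maps an edge to its endpoints' difference, ∂[p,q] = q − p.
The resulting 7×18 matrix has rank 6, and its Smith normal form has invariant factors (1,1,1,1,1,1).

∂_2: C_2 → C_1 acts by ∂[p,q,r] = [q,r] − [p,r] + [p,q]. For instance
  ∂[1,5,6] = [5,6] − [1,6] + [1,5],
  ∂[0,1,2] = [1,2] − [0,2] + [0,1].
This gives a 18×12 integer matrix of rank 12; reducing to Smith normal form yields diagonal entries (1,1,1,1,1,1,1,1,1,1,1,2).

Computing H_k = (kernel of ∂_k) / (image of ∂_{k+1}):

  H_0: rank C_0 − rank ∂_1 = 7 − 6 = 1, and the invariant factors of ∂_1 are all 1, so H_0 = Z.

H_0 = Z.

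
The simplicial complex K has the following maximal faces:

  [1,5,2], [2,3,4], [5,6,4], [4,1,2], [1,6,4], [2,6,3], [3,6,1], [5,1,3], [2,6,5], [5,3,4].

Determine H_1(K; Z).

Order the vertices as 1 < 2 < 3 < 4 < 5 < 6. Listing each simplex with vertices in this order, K has dimension 2 with simplices:

  0-simplices (6): [1], [2], [3], [4], [5], [6]
  1-simplices (15): [1,2], [1,3], [1,4], [1,5], [1,6], [2,3], [2,4], [2,5], [2,6], [3,4], [3,5], [3,6], [4,5], [4,6], [5,6]
  2-simplices (10): [1,2,4], [1,2,5], [1,3,5], [1,3,6], [1,4,6], [2,3,4], [2,3,6], [2,5,6], [3,4,5], [4,5,6]

so the chain groups are C_0 ≅ Z^6, C_1 ≅ Z^15, C_2 ≅ Z^10.

Boundary ∂_1: C_1 → C_0 maps an edge to its endpoints' difference, ∂[p,q] = q − p. For instance
  ∂[5,6] = [6] − [5].
The 6×15 boundary matrix has rank 5 and Smith normal form diag(1,1,1,1,1).

The boundary map ∂_2: C_2 → C_1 maps a triangle to the signed sum of its edges. For instance
  ∂[1,3,6] = [3,6] − [1,6] + [1,3],
  ∂[4,5,6] = [5,6] − [4,6] + [4,5].
The resulting 15×10 matrix has rank 10, and its Smith normal form has invariant factors (1,1,1,1,1,1,1,1,1,2).

From H_k ≅ ker(∂_k) / im(∂_{k+1}) we obtain:

  H_1: rank ker ∂_1 − rank ∂_2 = (15 − 5) − 10 = 0, and ∂_2 has invariant factor 2 > 1, so H_1 ≅ Z/2.

(K is a triangulation of the real projective plane RP^2.)

H_1 ≅ Z/2.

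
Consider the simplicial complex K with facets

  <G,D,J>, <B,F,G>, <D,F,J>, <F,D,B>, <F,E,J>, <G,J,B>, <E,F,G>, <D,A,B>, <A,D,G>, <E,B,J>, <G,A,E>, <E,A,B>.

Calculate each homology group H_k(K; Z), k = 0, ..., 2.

H_0 = Z,  H_1 = Z/2,  H_2 = 0.

We work with the vertex ordering A < B < D < E < F < G < J. The simplices of K, each written with vertices in increasing order, are:

  0-simplices (7): A, B, D, E, F, G, J
  1-simplices (18): AB, AD, AE, AG, BD, BE, BF, BG, BJ, DF, DG, DJ, EF, EG, EJ, FG, FJ, GJ
  2-simplices (12): ABD, ABE, ADG, AEG, BDF, BEJ, BFG, BGJ, DFJ, DGJ, EFG, EFJ

Hence C_0 ≅ Z^7, C_1 ≅ Z^18, C_2 ≅ Z^12.

Boundary ∂_1: C_1 → C_0 is given by ∂[p,q] = [q] − [p]. For instance
  ∂BE = E − B.
This gives a 7×18 integer matrix of rank 6; reducing to Smith normal form yields diagonal entries (1,1,1,1,1,1).

The boundary map ∂_2: C_2 → C_1 sends each 2-simplex [p,q,r] to [q,r] − [p,r] + [p,q]. For instance
  ∂DFJ = FJ − DJ + DF,
  ∂AEG = EG − AG + AE.
The 18×12 boundary matrix has rank 12 and Smith normal form diag(1,1,1,1,1,1,1,1,1,1,1,2).

From H_k ≅ ker(∂_k) / im(∂_{k+1}) we obtain:

  H_0: rank C_0 − rank ∂_1 = 7 − 6 = 1, and the invariant factors of ∂_1 are all 1, so H_0 = Z.
  H_1: rank ker ∂_1 − rank ∂_2 = (18 − 6) − 12 = 0, and ∂_2 has invariant factor 2 > 1, so H_1 = Z/2.
  H_2: rank ker ∂_2 − rank ∂_3 = (12 − 12) − 0 = 0, and there is no ∂_3, so H_2 = 0.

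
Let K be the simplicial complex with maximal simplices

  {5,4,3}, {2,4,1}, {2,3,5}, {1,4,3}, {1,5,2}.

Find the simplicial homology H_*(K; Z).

H_0 = Z,  H_1 = Z,  H_2 = 0.

We work with the vertex ordering 1 < 2 < 3 < 4 < 5. The simplices of K, each written with vertices in increasing order, are:

  0-simplices (5): [1], [2], [3], [4], [5]
  1-simplices (10): [1,2], [1,3], [1,4], [1,5], [2,3], [2,4], [2,5], [3,4], [3,5], [4,5]
  2-simplices (5): [1,2,4], [1,2,5], [1,3,4], [2,3,5], [3,4,5]

Hence C_0 ≅ Z^5, C_1 ≅ Z^10, C_2 ≅ Z^5.

The boundary map ∂_1: C_1 → C_0 is given by ∂[p,q] = [q] − [p].
The 5×10 boundary matrix has rank 4 and Smith normal form diag(1,1,1,1).

Boundary ∂_2: C_2 → C_1 sends each 2-simplex [p,q,r] to [q,r] − [p,r] + [p,q]. For instance
  ∂[3,4,5] = [4,5] − [3,5] + [3,4],
  ∂[2,3,5] = [3,5] − [2,5] + [2,3].
The resulting 10×5 matrix has rank 5, and its Smith normal form has invariant factors (1,1,1,1,1).

Now H_k = ker ∂_k / im ∂_{k+1}, so:

  H_0: rank C_0 − rank ∂_1 = 5 − 4 = 1, and the invariant factors of ∂_1 are all 1, so H_0 = Z.
  H_1: rank ker ∂_1 − rank ∂_2 = (10 − 4) − 5 = 1, and the invariant factors of ∂_2 are all 1, so H_1 = Z.
  H_2: rank ker ∂_2 − rank ∂_3 = (5 − 5) − 0 = 0, and there is no ∂_3, so H_2 = 0.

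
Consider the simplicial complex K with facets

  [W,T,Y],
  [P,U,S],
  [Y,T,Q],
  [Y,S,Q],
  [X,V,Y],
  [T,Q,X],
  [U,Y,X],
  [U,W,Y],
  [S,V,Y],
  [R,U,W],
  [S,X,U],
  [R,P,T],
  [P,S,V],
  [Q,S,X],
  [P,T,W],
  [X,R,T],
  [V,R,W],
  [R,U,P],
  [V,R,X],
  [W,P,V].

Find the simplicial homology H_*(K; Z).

H_0 ≅ Z,  H_1 ≅ Z ⊕ Z/2,  H_2 = 0.

Take the total order P < Q < R < S < T < U < V < W < X < Y on the vertex set. Then K (dimension 2) consists of the simplices:

  0-simplices (10): P, Q, R, S, T, U, V, W, X, Y
  1-simplices (30): PR, PS, PT, PU, PV, PW, QS, QT, QX, QY, RT, RU, RV, RW, RX, SU, SV, SX, SY, TW, TX, TY, UW, UX, UY, VW, VX, VY, WY, XY
  2-simplices (20): PRT, PRU, PSU, PSV, PTW, PVW, QSX, QSY, QTX, QTY, RTX, RUW, RVW, RVX, SUX, SVY, TWY, UWY, UXY, VXY

Hence C_0 ≅ Z^10, C_1 ≅ Z^30, C_2 ≅ Z^20.

The boundary map ∂_1: C_1 → C_0 sends each edge [p,q] (with p < q) to q − p. For instance
  ∂VY = Y − V.
The 10×30 boundary matrix has rank 9 and Smith normal form diag(1,1,1,1,1,1,1,1,1).

Boundary ∂_2: C_2 → C_1 maps a triangle to the signed sum of its edges. For instance
  ∂SUX = UX − SX + SU,
  ∂PSU = SU − PU + PS.
The resulting 30×20 matrix has rank 20, and its Smith normal form has invariant factors (1,1,1,1,1,1,1,1,1,1,1,1,1,1,1,1,1,1,1,2).

Now H_k = ker ∂_k / im ∂_{k+1}, so:

  H_0: rank C_0 − rank ∂_1 = 10 − 9 = 1, and the invariant factors of ∂_1 are all 1, so H_0 = Z.
  H_1: rank ker ∂_1 − rank ∂_2 = (30 − 9) − 20 = 1, and ∂_2 has invariant factor 2 > 1, so H_1 = Z ⊕ Z/2.
  H_2: rank ker ∂_2 − rank ∂_3 = (20 − 20) − 0 = 0, and there is no ∂_3, so H_2 = 0.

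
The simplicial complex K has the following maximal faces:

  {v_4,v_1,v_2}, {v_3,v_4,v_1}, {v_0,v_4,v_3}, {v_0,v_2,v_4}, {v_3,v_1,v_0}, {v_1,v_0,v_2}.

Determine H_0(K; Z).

H_0 ≅ Z.

Order the vertices as v_0 < v_1 < v_2 < v_3 < v_4. Listing each simplex with vertices in this order, K has dimension 2 with simplices:

  0-simplices (5): [v_0], [v_1], [v_2], [v_3], [v_4]
  1-simplices (9): [v_0,v_1], [v_0,v_2], [v_0,v_3], [v_0,v_4], [v_1,v_2], [v_1,v_3], [v_1,v_4], [v_2,v_4], [v_3,v_4]
  2-simplices (6): [v_0,v_1,v_2], [v_0,v_1,v_3], [v_0,v_2,v_4], [v_0,v_3,v_4], [v_1,v_2,v_4], [v_1,v_3,v_4]

giving chain groups C_0 ≅ Z^5, C_1 ≅ Z^9, C_2 ≅ Z^6.

The boundary map ∂_1: C_1 → C_0 is given by ∂[p,q] = [q] − [p].
The resulting 5×9 matrix has rank 4, and its Smith normal form has invariant factors (1,1,1,1).

∂_2: C_2 → C_1 maps a triangle to the signed sum of its edges. For instance
  ∂[v_0,v_1,v_2] = [v_1,v_2] − [v_0,v_2] + [v_0,v_1],
  ∂[v_1,v_2,v_4] = [v_2,v_4] − [v_1,v_4] + [v_1,v_2].
The 9×6 boundary matrix has rank 5 and Smith normal form diag(1,1,1,1,1).

Now H_k = ker ∂_k / im ∂_{k+1}, so:

  H_0: rank C_0 − rank ∂_1 = 5 − 4 = 1, and the invariant factors of ∂_1 are all 1, so H_0 ≅ Z.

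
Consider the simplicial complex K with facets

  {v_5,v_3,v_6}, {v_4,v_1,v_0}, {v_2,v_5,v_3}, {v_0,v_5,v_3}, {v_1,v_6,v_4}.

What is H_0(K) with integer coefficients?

Take the total order v_0 < v_1 < v_2 < v_3 < v_4 < v_5 < v_6 on the vertex set. Then K (dimension 2) consists of the simplices:

  0-simplices (7): [v_0], [v_1], [v_2], [v_3], [v_4], [v_5], [v_6]
  1-simplices (12): [v_0,v_1], [v_0,v_3], [v_0,v_4], [v_0,v_5], [v_1,v_4], [v_1,v_6], [v_2,v_3], [v_2,v_5], [v_3,v_5], [v_3,v_6], [v_4,v_6], [v_5,v_6]
  2-simplices (5): [v_0,v_1,v_4], [v_0,v_3,v_5], [v_1,v_4,v_6], [v_2,v_3,v_5], [v_3,v_5,v_6]

so the chain groups are C_0 ≅ Z^7, C_1 ≅ Z^12, C_2 ≅ Z^5.

Boundary ∂_1: C_1 → C_0 maps an edge to its endpoints' difference, ∂[p,q] = q − p.
As a 7×12 matrix over Z this has rank 6, with invariant factors (1,1,1,1,1,1).

Boundary ∂_2: C_2 → C_1 sends each 2-simplex [p,q,r] to [q,r] − [p,r] + [p,q]. For instance
  ∂[v_0,v_3,v_5] = [v_3,v_5] − [v_0,v_5] + [v_0,v_3],
  ∂[v_3,v_5,v_6] = [v_5,v_6] − [v_3,v_6] + [v_3,v_5].
As a 12×5 matrix over Z this has rank 5, with invariant factors (1,1,1,1,1).

From H_k ≅ ker(∂_k) / im(∂_{k+1}) we obtain:

  H_0: rank C_0 − rank ∂_1 = 7 − 6 = 1, and the invariant factors of ∂_1 are all 1, so H_0 = Z.

H_0 ≅ Z.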